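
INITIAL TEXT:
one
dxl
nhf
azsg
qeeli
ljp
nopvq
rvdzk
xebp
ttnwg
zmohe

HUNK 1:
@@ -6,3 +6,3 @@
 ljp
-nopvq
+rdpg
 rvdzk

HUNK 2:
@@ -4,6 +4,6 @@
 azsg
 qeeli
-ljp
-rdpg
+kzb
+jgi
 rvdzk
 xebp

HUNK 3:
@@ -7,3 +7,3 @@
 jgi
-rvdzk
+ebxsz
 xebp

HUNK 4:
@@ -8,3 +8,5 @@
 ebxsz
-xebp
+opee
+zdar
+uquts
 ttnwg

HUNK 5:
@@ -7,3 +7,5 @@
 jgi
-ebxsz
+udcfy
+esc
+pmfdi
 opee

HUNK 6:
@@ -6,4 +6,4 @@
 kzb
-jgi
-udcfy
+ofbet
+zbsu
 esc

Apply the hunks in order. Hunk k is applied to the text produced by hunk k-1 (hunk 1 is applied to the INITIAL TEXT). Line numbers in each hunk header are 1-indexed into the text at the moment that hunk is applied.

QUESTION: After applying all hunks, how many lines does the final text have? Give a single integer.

Answer: 15

Derivation:
Hunk 1: at line 6 remove [nopvq] add [rdpg] -> 11 lines: one dxl nhf azsg qeeli ljp rdpg rvdzk xebp ttnwg zmohe
Hunk 2: at line 4 remove [ljp,rdpg] add [kzb,jgi] -> 11 lines: one dxl nhf azsg qeeli kzb jgi rvdzk xebp ttnwg zmohe
Hunk 3: at line 7 remove [rvdzk] add [ebxsz] -> 11 lines: one dxl nhf azsg qeeli kzb jgi ebxsz xebp ttnwg zmohe
Hunk 4: at line 8 remove [xebp] add [opee,zdar,uquts] -> 13 lines: one dxl nhf azsg qeeli kzb jgi ebxsz opee zdar uquts ttnwg zmohe
Hunk 5: at line 7 remove [ebxsz] add [udcfy,esc,pmfdi] -> 15 lines: one dxl nhf azsg qeeli kzb jgi udcfy esc pmfdi opee zdar uquts ttnwg zmohe
Hunk 6: at line 6 remove [jgi,udcfy] add [ofbet,zbsu] -> 15 lines: one dxl nhf azsg qeeli kzb ofbet zbsu esc pmfdi opee zdar uquts ttnwg zmohe
Final line count: 15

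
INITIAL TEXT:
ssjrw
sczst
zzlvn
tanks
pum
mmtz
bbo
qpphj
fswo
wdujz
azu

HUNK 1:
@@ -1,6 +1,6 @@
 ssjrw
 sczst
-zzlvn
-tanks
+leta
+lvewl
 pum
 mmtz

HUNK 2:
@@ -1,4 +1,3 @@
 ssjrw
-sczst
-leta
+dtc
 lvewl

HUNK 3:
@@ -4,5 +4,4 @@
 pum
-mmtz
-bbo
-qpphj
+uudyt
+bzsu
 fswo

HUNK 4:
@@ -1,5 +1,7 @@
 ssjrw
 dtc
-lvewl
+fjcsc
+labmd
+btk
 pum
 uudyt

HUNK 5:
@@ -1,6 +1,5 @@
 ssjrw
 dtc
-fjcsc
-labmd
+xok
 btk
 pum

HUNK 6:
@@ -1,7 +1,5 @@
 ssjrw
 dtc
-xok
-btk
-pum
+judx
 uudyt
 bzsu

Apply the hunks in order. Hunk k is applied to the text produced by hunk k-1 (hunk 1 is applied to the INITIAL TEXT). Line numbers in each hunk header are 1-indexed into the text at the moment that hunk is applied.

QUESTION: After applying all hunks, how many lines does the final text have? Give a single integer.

Hunk 1: at line 1 remove [zzlvn,tanks] add [leta,lvewl] -> 11 lines: ssjrw sczst leta lvewl pum mmtz bbo qpphj fswo wdujz azu
Hunk 2: at line 1 remove [sczst,leta] add [dtc] -> 10 lines: ssjrw dtc lvewl pum mmtz bbo qpphj fswo wdujz azu
Hunk 3: at line 4 remove [mmtz,bbo,qpphj] add [uudyt,bzsu] -> 9 lines: ssjrw dtc lvewl pum uudyt bzsu fswo wdujz azu
Hunk 4: at line 1 remove [lvewl] add [fjcsc,labmd,btk] -> 11 lines: ssjrw dtc fjcsc labmd btk pum uudyt bzsu fswo wdujz azu
Hunk 5: at line 1 remove [fjcsc,labmd] add [xok] -> 10 lines: ssjrw dtc xok btk pum uudyt bzsu fswo wdujz azu
Hunk 6: at line 1 remove [xok,btk,pum] add [judx] -> 8 lines: ssjrw dtc judx uudyt bzsu fswo wdujz azu
Final line count: 8

Answer: 8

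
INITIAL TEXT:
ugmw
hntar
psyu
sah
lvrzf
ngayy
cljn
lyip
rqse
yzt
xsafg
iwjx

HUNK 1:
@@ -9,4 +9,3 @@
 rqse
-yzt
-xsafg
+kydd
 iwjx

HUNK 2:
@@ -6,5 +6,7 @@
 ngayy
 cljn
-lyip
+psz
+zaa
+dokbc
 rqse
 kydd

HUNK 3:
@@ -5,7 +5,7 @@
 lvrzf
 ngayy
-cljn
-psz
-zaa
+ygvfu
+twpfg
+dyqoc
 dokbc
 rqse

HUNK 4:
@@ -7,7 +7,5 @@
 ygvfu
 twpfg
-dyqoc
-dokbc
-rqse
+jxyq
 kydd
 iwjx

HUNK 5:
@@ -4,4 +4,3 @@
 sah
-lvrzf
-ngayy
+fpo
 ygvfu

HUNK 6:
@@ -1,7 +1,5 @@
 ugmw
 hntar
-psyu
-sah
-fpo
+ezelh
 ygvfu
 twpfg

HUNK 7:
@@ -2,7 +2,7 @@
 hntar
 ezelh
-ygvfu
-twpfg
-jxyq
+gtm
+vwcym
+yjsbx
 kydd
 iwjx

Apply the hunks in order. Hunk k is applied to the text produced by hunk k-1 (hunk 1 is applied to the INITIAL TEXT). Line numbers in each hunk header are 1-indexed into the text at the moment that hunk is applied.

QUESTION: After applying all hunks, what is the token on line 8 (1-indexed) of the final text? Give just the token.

Hunk 1: at line 9 remove [yzt,xsafg] add [kydd] -> 11 lines: ugmw hntar psyu sah lvrzf ngayy cljn lyip rqse kydd iwjx
Hunk 2: at line 6 remove [lyip] add [psz,zaa,dokbc] -> 13 lines: ugmw hntar psyu sah lvrzf ngayy cljn psz zaa dokbc rqse kydd iwjx
Hunk 3: at line 5 remove [cljn,psz,zaa] add [ygvfu,twpfg,dyqoc] -> 13 lines: ugmw hntar psyu sah lvrzf ngayy ygvfu twpfg dyqoc dokbc rqse kydd iwjx
Hunk 4: at line 7 remove [dyqoc,dokbc,rqse] add [jxyq] -> 11 lines: ugmw hntar psyu sah lvrzf ngayy ygvfu twpfg jxyq kydd iwjx
Hunk 5: at line 4 remove [lvrzf,ngayy] add [fpo] -> 10 lines: ugmw hntar psyu sah fpo ygvfu twpfg jxyq kydd iwjx
Hunk 6: at line 1 remove [psyu,sah,fpo] add [ezelh] -> 8 lines: ugmw hntar ezelh ygvfu twpfg jxyq kydd iwjx
Hunk 7: at line 2 remove [ygvfu,twpfg,jxyq] add [gtm,vwcym,yjsbx] -> 8 lines: ugmw hntar ezelh gtm vwcym yjsbx kydd iwjx
Final line 8: iwjx

Answer: iwjx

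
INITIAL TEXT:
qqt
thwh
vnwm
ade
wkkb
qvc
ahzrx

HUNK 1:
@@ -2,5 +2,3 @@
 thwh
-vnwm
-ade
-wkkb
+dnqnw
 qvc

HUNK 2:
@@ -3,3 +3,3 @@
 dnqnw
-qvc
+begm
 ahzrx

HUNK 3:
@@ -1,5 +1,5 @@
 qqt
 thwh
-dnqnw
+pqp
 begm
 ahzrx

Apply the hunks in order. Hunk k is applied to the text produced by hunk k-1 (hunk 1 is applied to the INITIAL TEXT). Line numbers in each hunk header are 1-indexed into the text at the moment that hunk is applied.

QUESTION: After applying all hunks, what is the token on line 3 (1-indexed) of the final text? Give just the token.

Hunk 1: at line 2 remove [vnwm,ade,wkkb] add [dnqnw] -> 5 lines: qqt thwh dnqnw qvc ahzrx
Hunk 2: at line 3 remove [qvc] add [begm] -> 5 lines: qqt thwh dnqnw begm ahzrx
Hunk 3: at line 1 remove [dnqnw] add [pqp] -> 5 lines: qqt thwh pqp begm ahzrx
Final line 3: pqp

Answer: pqp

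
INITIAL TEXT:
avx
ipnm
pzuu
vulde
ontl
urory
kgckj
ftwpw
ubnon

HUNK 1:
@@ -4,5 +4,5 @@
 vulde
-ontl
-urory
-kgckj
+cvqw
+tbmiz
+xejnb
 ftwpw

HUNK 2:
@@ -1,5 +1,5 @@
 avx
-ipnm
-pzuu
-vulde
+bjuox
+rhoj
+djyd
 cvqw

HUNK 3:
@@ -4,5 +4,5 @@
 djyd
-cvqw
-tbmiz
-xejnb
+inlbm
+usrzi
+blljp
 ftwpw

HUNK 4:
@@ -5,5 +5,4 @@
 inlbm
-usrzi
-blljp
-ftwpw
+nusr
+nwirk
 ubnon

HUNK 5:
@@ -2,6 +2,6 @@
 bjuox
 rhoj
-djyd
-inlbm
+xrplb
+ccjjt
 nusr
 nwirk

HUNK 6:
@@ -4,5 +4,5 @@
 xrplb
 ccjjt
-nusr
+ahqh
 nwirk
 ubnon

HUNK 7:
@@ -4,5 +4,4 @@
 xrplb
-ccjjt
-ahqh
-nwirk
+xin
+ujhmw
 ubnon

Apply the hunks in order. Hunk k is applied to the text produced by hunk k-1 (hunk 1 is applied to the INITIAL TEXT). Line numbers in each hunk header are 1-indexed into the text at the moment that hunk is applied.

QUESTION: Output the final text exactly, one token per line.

Answer: avx
bjuox
rhoj
xrplb
xin
ujhmw
ubnon

Derivation:
Hunk 1: at line 4 remove [ontl,urory,kgckj] add [cvqw,tbmiz,xejnb] -> 9 lines: avx ipnm pzuu vulde cvqw tbmiz xejnb ftwpw ubnon
Hunk 2: at line 1 remove [ipnm,pzuu,vulde] add [bjuox,rhoj,djyd] -> 9 lines: avx bjuox rhoj djyd cvqw tbmiz xejnb ftwpw ubnon
Hunk 3: at line 4 remove [cvqw,tbmiz,xejnb] add [inlbm,usrzi,blljp] -> 9 lines: avx bjuox rhoj djyd inlbm usrzi blljp ftwpw ubnon
Hunk 4: at line 5 remove [usrzi,blljp,ftwpw] add [nusr,nwirk] -> 8 lines: avx bjuox rhoj djyd inlbm nusr nwirk ubnon
Hunk 5: at line 2 remove [djyd,inlbm] add [xrplb,ccjjt] -> 8 lines: avx bjuox rhoj xrplb ccjjt nusr nwirk ubnon
Hunk 6: at line 4 remove [nusr] add [ahqh] -> 8 lines: avx bjuox rhoj xrplb ccjjt ahqh nwirk ubnon
Hunk 7: at line 4 remove [ccjjt,ahqh,nwirk] add [xin,ujhmw] -> 7 lines: avx bjuox rhoj xrplb xin ujhmw ubnon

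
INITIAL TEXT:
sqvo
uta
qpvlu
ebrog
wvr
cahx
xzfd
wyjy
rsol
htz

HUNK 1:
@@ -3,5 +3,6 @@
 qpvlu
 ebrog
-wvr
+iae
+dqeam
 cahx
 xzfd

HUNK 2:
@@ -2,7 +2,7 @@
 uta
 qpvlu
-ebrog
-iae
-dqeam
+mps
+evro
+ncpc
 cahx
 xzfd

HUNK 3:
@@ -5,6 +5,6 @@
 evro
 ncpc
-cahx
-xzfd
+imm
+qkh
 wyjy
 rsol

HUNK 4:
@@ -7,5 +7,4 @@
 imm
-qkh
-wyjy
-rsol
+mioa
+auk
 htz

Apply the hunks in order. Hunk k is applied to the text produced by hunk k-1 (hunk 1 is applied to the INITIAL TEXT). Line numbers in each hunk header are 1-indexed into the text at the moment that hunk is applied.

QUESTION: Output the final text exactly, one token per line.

Hunk 1: at line 3 remove [wvr] add [iae,dqeam] -> 11 lines: sqvo uta qpvlu ebrog iae dqeam cahx xzfd wyjy rsol htz
Hunk 2: at line 2 remove [ebrog,iae,dqeam] add [mps,evro,ncpc] -> 11 lines: sqvo uta qpvlu mps evro ncpc cahx xzfd wyjy rsol htz
Hunk 3: at line 5 remove [cahx,xzfd] add [imm,qkh] -> 11 lines: sqvo uta qpvlu mps evro ncpc imm qkh wyjy rsol htz
Hunk 4: at line 7 remove [qkh,wyjy,rsol] add [mioa,auk] -> 10 lines: sqvo uta qpvlu mps evro ncpc imm mioa auk htz

Answer: sqvo
uta
qpvlu
mps
evro
ncpc
imm
mioa
auk
htz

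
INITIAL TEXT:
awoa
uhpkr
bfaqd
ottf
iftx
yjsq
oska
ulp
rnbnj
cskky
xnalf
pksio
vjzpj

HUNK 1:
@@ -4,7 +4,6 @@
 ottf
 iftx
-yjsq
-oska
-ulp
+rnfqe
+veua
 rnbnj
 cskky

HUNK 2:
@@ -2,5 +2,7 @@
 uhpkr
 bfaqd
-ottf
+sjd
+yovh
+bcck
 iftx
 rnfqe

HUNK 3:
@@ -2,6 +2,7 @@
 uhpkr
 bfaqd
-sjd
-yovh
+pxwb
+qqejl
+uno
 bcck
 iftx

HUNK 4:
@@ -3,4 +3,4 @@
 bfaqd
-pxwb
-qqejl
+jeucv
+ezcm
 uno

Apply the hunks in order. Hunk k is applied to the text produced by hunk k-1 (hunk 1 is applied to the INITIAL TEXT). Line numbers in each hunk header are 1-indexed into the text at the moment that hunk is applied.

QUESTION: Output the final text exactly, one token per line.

Answer: awoa
uhpkr
bfaqd
jeucv
ezcm
uno
bcck
iftx
rnfqe
veua
rnbnj
cskky
xnalf
pksio
vjzpj

Derivation:
Hunk 1: at line 4 remove [yjsq,oska,ulp] add [rnfqe,veua] -> 12 lines: awoa uhpkr bfaqd ottf iftx rnfqe veua rnbnj cskky xnalf pksio vjzpj
Hunk 2: at line 2 remove [ottf] add [sjd,yovh,bcck] -> 14 lines: awoa uhpkr bfaqd sjd yovh bcck iftx rnfqe veua rnbnj cskky xnalf pksio vjzpj
Hunk 3: at line 2 remove [sjd,yovh] add [pxwb,qqejl,uno] -> 15 lines: awoa uhpkr bfaqd pxwb qqejl uno bcck iftx rnfqe veua rnbnj cskky xnalf pksio vjzpj
Hunk 4: at line 3 remove [pxwb,qqejl] add [jeucv,ezcm] -> 15 lines: awoa uhpkr bfaqd jeucv ezcm uno bcck iftx rnfqe veua rnbnj cskky xnalf pksio vjzpj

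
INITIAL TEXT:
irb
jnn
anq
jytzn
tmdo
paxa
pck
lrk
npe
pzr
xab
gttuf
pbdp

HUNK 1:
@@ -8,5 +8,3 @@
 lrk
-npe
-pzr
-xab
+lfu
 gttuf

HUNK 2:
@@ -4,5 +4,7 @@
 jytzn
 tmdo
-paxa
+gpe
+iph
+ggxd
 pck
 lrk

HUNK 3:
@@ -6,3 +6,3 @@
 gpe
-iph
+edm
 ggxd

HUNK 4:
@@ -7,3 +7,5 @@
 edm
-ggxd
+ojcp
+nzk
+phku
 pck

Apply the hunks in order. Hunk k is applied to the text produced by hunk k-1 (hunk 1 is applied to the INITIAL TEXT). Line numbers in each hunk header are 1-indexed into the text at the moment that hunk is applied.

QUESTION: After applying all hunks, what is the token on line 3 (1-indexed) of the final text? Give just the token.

Answer: anq

Derivation:
Hunk 1: at line 8 remove [npe,pzr,xab] add [lfu] -> 11 lines: irb jnn anq jytzn tmdo paxa pck lrk lfu gttuf pbdp
Hunk 2: at line 4 remove [paxa] add [gpe,iph,ggxd] -> 13 lines: irb jnn anq jytzn tmdo gpe iph ggxd pck lrk lfu gttuf pbdp
Hunk 3: at line 6 remove [iph] add [edm] -> 13 lines: irb jnn anq jytzn tmdo gpe edm ggxd pck lrk lfu gttuf pbdp
Hunk 4: at line 7 remove [ggxd] add [ojcp,nzk,phku] -> 15 lines: irb jnn anq jytzn tmdo gpe edm ojcp nzk phku pck lrk lfu gttuf pbdp
Final line 3: anq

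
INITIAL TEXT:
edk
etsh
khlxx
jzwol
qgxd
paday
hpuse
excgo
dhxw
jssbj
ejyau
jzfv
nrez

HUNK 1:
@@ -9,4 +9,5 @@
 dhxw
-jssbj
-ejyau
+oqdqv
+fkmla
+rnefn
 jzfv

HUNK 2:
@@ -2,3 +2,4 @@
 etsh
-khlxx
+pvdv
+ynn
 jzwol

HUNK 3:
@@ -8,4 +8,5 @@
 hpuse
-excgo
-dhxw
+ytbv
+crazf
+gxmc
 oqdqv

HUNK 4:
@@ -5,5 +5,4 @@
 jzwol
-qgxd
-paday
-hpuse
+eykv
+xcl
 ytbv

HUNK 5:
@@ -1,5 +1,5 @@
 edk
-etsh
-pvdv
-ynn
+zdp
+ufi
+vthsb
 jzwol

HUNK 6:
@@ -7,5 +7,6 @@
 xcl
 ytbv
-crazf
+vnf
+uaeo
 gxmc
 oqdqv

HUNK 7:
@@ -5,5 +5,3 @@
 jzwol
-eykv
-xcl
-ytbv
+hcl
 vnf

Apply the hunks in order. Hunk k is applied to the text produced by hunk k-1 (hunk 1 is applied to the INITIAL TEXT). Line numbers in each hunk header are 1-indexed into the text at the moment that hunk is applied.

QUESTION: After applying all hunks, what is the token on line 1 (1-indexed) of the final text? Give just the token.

Answer: edk

Derivation:
Hunk 1: at line 9 remove [jssbj,ejyau] add [oqdqv,fkmla,rnefn] -> 14 lines: edk etsh khlxx jzwol qgxd paday hpuse excgo dhxw oqdqv fkmla rnefn jzfv nrez
Hunk 2: at line 2 remove [khlxx] add [pvdv,ynn] -> 15 lines: edk etsh pvdv ynn jzwol qgxd paday hpuse excgo dhxw oqdqv fkmla rnefn jzfv nrez
Hunk 3: at line 8 remove [excgo,dhxw] add [ytbv,crazf,gxmc] -> 16 lines: edk etsh pvdv ynn jzwol qgxd paday hpuse ytbv crazf gxmc oqdqv fkmla rnefn jzfv nrez
Hunk 4: at line 5 remove [qgxd,paday,hpuse] add [eykv,xcl] -> 15 lines: edk etsh pvdv ynn jzwol eykv xcl ytbv crazf gxmc oqdqv fkmla rnefn jzfv nrez
Hunk 5: at line 1 remove [etsh,pvdv,ynn] add [zdp,ufi,vthsb] -> 15 lines: edk zdp ufi vthsb jzwol eykv xcl ytbv crazf gxmc oqdqv fkmla rnefn jzfv nrez
Hunk 6: at line 7 remove [crazf] add [vnf,uaeo] -> 16 lines: edk zdp ufi vthsb jzwol eykv xcl ytbv vnf uaeo gxmc oqdqv fkmla rnefn jzfv nrez
Hunk 7: at line 5 remove [eykv,xcl,ytbv] add [hcl] -> 14 lines: edk zdp ufi vthsb jzwol hcl vnf uaeo gxmc oqdqv fkmla rnefn jzfv nrez
Final line 1: edk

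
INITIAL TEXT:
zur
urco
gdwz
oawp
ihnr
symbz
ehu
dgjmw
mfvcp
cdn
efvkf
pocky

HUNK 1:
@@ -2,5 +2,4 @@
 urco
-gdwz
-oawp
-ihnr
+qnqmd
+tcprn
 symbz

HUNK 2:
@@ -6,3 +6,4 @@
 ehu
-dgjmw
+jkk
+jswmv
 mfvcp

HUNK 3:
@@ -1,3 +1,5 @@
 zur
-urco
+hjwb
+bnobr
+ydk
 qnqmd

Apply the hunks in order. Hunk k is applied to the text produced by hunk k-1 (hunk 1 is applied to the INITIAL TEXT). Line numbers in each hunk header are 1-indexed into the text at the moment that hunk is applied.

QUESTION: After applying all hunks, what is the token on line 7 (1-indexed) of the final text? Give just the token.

Hunk 1: at line 2 remove [gdwz,oawp,ihnr] add [qnqmd,tcprn] -> 11 lines: zur urco qnqmd tcprn symbz ehu dgjmw mfvcp cdn efvkf pocky
Hunk 2: at line 6 remove [dgjmw] add [jkk,jswmv] -> 12 lines: zur urco qnqmd tcprn symbz ehu jkk jswmv mfvcp cdn efvkf pocky
Hunk 3: at line 1 remove [urco] add [hjwb,bnobr,ydk] -> 14 lines: zur hjwb bnobr ydk qnqmd tcprn symbz ehu jkk jswmv mfvcp cdn efvkf pocky
Final line 7: symbz

Answer: symbz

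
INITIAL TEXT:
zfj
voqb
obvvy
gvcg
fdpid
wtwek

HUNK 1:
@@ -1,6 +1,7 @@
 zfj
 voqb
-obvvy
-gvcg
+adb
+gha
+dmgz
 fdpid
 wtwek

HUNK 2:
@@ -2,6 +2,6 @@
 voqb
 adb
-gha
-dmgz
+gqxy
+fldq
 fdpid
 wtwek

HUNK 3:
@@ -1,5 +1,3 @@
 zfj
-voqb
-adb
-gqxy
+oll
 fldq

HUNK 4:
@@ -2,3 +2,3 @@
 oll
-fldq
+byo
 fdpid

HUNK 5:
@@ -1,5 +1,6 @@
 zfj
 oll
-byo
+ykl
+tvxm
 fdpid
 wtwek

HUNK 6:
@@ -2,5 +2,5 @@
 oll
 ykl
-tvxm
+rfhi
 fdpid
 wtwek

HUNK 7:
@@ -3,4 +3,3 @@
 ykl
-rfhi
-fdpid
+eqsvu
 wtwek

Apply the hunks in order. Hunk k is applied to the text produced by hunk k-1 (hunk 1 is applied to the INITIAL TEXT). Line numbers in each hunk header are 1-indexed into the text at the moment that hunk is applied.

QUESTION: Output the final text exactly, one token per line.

Hunk 1: at line 1 remove [obvvy,gvcg] add [adb,gha,dmgz] -> 7 lines: zfj voqb adb gha dmgz fdpid wtwek
Hunk 2: at line 2 remove [gha,dmgz] add [gqxy,fldq] -> 7 lines: zfj voqb adb gqxy fldq fdpid wtwek
Hunk 3: at line 1 remove [voqb,adb,gqxy] add [oll] -> 5 lines: zfj oll fldq fdpid wtwek
Hunk 4: at line 2 remove [fldq] add [byo] -> 5 lines: zfj oll byo fdpid wtwek
Hunk 5: at line 1 remove [byo] add [ykl,tvxm] -> 6 lines: zfj oll ykl tvxm fdpid wtwek
Hunk 6: at line 2 remove [tvxm] add [rfhi] -> 6 lines: zfj oll ykl rfhi fdpid wtwek
Hunk 7: at line 3 remove [rfhi,fdpid] add [eqsvu] -> 5 lines: zfj oll ykl eqsvu wtwek

Answer: zfj
oll
ykl
eqsvu
wtwek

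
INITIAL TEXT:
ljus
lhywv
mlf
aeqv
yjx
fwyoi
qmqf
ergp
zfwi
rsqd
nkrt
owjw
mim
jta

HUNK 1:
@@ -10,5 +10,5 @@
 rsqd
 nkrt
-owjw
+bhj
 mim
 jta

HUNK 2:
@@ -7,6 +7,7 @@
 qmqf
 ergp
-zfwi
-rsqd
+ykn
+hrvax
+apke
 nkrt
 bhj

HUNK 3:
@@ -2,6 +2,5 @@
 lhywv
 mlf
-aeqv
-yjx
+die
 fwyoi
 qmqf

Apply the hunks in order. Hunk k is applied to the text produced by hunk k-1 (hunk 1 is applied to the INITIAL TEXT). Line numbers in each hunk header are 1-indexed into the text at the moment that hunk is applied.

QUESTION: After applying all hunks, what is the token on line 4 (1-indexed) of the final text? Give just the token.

Hunk 1: at line 10 remove [owjw] add [bhj] -> 14 lines: ljus lhywv mlf aeqv yjx fwyoi qmqf ergp zfwi rsqd nkrt bhj mim jta
Hunk 2: at line 7 remove [zfwi,rsqd] add [ykn,hrvax,apke] -> 15 lines: ljus lhywv mlf aeqv yjx fwyoi qmqf ergp ykn hrvax apke nkrt bhj mim jta
Hunk 3: at line 2 remove [aeqv,yjx] add [die] -> 14 lines: ljus lhywv mlf die fwyoi qmqf ergp ykn hrvax apke nkrt bhj mim jta
Final line 4: die

Answer: die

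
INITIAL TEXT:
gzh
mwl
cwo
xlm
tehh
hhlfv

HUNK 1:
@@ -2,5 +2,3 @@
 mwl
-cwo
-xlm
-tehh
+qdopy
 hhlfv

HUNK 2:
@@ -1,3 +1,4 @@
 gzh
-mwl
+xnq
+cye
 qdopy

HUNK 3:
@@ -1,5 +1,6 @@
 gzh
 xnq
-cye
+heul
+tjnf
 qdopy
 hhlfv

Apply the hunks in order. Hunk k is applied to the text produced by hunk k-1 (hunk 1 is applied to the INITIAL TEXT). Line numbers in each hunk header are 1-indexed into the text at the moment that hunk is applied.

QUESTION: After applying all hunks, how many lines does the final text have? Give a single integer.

Hunk 1: at line 2 remove [cwo,xlm,tehh] add [qdopy] -> 4 lines: gzh mwl qdopy hhlfv
Hunk 2: at line 1 remove [mwl] add [xnq,cye] -> 5 lines: gzh xnq cye qdopy hhlfv
Hunk 3: at line 1 remove [cye] add [heul,tjnf] -> 6 lines: gzh xnq heul tjnf qdopy hhlfv
Final line count: 6

Answer: 6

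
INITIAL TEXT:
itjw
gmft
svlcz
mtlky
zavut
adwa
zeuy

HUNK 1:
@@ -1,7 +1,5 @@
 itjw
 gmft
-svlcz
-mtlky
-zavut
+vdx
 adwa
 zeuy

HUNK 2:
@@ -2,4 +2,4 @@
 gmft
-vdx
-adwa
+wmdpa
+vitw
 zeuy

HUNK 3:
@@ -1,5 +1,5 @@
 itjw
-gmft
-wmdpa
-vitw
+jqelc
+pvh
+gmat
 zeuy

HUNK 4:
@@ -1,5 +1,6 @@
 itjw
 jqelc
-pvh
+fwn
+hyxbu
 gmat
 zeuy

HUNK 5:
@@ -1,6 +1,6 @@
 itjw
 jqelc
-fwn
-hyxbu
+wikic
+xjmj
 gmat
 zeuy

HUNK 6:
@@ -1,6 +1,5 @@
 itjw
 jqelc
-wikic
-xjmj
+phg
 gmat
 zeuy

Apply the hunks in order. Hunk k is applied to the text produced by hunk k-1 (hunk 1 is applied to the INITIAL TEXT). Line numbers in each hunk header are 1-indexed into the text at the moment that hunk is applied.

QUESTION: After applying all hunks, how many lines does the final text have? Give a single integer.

Hunk 1: at line 1 remove [svlcz,mtlky,zavut] add [vdx] -> 5 lines: itjw gmft vdx adwa zeuy
Hunk 2: at line 2 remove [vdx,adwa] add [wmdpa,vitw] -> 5 lines: itjw gmft wmdpa vitw zeuy
Hunk 3: at line 1 remove [gmft,wmdpa,vitw] add [jqelc,pvh,gmat] -> 5 lines: itjw jqelc pvh gmat zeuy
Hunk 4: at line 1 remove [pvh] add [fwn,hyxbu] -> 6 lines: itjw jqelc fwn hyxbu gmat zeuy
Hunk 5: at line 1 remove [fwn,hyxbu] add [wikic,xjmj] -> 6 lines: itjw jqelc wikic xjmj gmat zeuy
Hunk 6: at line 1 remove [wikic,xjmj] add [phg] -> 5 lines: itjw jqelc phg gmat zeuy
Final line count: 5

Answer: 5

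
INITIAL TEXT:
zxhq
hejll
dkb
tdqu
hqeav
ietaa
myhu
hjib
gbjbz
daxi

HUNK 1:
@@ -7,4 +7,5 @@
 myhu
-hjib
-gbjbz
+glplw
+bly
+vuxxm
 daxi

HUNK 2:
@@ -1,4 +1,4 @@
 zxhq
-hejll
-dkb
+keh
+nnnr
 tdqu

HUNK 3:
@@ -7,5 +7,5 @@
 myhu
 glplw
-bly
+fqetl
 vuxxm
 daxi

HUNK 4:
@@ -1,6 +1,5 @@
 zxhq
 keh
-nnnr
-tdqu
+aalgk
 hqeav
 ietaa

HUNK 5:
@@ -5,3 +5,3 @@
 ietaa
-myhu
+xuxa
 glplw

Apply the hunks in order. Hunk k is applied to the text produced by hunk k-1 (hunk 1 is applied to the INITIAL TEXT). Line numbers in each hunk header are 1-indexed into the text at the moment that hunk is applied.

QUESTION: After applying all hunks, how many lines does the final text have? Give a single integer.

Answer: 10

Derivation:
Hunk 1: at line 7 remove [hjib,gbjbz] add [glplw,bly,vuxxm] -> 11 lines: zxhq hejll dkb tdqu hqeav ietaa myhu glplw bly vuxxm daxi
Hunk 2: at line 1 remove [hejll,dkb] add [keh,nnnr] -> 11 lines: zxhq keh nnnr tdqu hqeav ietaa myhu glplw bly vuxxm daxi
Hunk 3: at line 7 remove [bly] add [fqetl] -> 11 lines: zxhq keh nnnr tdqu hqeav ietaa myhu glplw fqetl vuxxm daxi
Hunk 4: at line 1 remove [nnnr,tdqu] add [aalgk] -> 10 lines: zxhq keh aalgk hqeav ietaa myhu glplw fqetl vuxxm daxi
Hunk 5: at line 5 remove [myhu] add [xuxa] -> 10 lines: zxhq keh aalgk hqeav ietaa xuxa glplw fqetl vuxxm daxi
Final line count: 10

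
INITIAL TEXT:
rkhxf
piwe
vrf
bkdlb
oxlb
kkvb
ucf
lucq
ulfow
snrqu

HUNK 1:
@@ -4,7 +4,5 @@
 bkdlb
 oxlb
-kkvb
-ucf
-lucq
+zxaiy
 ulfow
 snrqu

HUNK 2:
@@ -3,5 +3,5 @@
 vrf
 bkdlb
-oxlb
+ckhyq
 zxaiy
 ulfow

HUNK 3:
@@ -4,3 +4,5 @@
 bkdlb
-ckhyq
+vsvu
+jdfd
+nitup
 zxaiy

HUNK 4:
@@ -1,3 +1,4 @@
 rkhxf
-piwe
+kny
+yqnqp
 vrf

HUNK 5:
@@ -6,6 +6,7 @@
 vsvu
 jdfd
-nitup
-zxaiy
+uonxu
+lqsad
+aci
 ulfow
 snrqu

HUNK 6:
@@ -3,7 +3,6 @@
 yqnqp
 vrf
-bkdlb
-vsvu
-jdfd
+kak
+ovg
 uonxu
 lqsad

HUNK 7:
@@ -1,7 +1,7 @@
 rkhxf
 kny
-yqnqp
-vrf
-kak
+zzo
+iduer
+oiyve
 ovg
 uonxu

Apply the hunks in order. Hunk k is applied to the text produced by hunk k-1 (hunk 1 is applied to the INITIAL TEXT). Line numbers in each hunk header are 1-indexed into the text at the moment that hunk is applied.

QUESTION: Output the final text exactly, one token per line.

Hunk 1: at line 4 remove [kkvb,ucf,lucq] add [zxaiy] -> 8 lines: rkhxf piwe vrf bkdlb oxlb zxaiy ulfow snrqu
Hunk 2: at line 3 remove [oxlb] add [ckhyq] -> 8 lines: rkhxf piwe vrf bkdlb ckhyq zxaiy ulfow snrqu
Hunk 3: at line 4 remove [ckhyq] add [vsvu,jdfd,nitup] -> 10 lines: rkhxf piwe vrf bkdlb vsvu jdfd nitup zxaiy ulfow snrqu
Hunk 4: at line 1 remove [piwe] add [kny,yqnqp] -> 11 lines: rkhxf kny yqnqp vrf bkdlb vsvu jdfd nitup zxaiy ulfow snrqu
Hunk 5: at line 6 remove [nitup,zxaiy] add [uonxu,lqsad,aci] -> 12 lines: rkhxf kny yqnqp vrf bkdlb vsvu jdfd uonxu lqsad aci ulfow snrqu
Hunk 6: at line 3 remove [bkdlb,vsvu,jdfd] add [kak,ovg] -> 11 lines: rkhxf kny yqnqp vrf kak ovg uonxu lqsad aci ulfow snrqu
Hunk 7: at line 1 remove [yqnqp,vrf,kak] add [zzo,iduer,oiyve] -> 11 lines: rkhxf kny zzo iduer oiyve ovg uonxu lqsad aci ulfow snrqu

Answer: rkhxf
kny
zzo
iduer
oiyve
ovg
uonxu
lqsad
aci
ulfow
snrqu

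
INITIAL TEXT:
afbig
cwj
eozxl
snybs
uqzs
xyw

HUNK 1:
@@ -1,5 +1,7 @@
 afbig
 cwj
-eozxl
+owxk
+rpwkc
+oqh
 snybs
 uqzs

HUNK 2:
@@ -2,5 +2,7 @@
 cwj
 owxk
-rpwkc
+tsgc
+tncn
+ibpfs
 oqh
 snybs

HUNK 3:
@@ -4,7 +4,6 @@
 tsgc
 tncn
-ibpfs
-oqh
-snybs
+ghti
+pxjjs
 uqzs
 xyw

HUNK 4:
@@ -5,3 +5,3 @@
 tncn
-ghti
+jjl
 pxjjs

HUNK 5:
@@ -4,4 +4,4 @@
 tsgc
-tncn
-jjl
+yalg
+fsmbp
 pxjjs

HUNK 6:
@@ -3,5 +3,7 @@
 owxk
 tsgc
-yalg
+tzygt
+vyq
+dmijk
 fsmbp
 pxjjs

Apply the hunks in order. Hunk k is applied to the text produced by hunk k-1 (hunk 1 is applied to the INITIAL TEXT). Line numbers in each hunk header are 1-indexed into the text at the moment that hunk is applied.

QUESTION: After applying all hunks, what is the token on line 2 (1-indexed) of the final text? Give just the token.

Answer: cwj

Derivation:
Hunk 1: at line 1 remove [eozxl] add [owxk,rpwkc,oqh] -> 8 lines: afbig cwj owxk rpwkc oqh snybs uqzs xyw
Hunk 2: at line 2 remove [rpwkc] add [tsgc,tncn,ibpfs] -> 10 lines: afbig cwj owxk tsgc tncn ibpfs oqh snybs uqzs xyw
Hunk 3: at line 4 remove [ibpfs,oqh,snybs] add [ghti,pxjjs] -> 9 lines: afbig cwj owxk tsgc tncn ghti pxjjs uqzs xyw
Hunk 4: at line 5 remove [ghti] add [jjl] -> 9 lines: afbig cwj owxk tsgc tncn jjl pxjjs uqzs xyw
Hunk 5: at line 4 remove [tncn,jjl] add [yalg,fsmbp] -> 9 lines: afbig cwj owxk tsgc yalg fsmbp pxjjs uqzs xyw
Hunk 6: at line 3 remove [yalg] add [tzygt,vyq,dmijk] -> 11 lines: afbig cwj owxk tsgc tzygt vyq dmijk fsmbp pxjjs uqzs xyw
Final line 2: cwj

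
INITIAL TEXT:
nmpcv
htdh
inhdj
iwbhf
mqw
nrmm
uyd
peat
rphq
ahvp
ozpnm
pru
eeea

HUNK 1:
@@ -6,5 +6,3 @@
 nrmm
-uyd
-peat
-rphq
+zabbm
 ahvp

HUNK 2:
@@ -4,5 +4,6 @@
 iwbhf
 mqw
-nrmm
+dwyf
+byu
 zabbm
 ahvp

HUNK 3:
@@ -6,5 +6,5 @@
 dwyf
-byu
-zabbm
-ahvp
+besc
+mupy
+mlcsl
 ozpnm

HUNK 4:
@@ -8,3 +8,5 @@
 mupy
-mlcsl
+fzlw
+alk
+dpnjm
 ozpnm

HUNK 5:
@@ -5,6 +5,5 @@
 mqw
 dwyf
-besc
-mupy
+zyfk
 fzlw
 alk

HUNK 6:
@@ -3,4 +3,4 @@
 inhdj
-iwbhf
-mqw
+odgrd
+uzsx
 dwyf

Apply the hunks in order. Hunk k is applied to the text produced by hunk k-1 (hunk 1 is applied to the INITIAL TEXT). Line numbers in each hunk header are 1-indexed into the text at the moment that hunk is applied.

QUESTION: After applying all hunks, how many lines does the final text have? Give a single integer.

Hunk 1: at line 6 remove [uyd,peat,rphq] add [zabbm] -> 11 lines: nmpcv htdh inhdj iwbhf mqw nrmm zabbm ahvp ozpnm pru eeea
Hunk 2: at line 4 remove [nrmm] add [dwyf,byu] -> 12 lines: nmpcv htdh inhdj iwbhf mqw dwyf byu zabbm ahvp ozpnm pru eeea
Hunk 3: at line 6 remove [byu,zabbm,ahvp] add [besc,mupy,mlcsl] -> 12 lines: nmpcv htdh inhdj iwbhf mqw dwyf besc mupy mlcsl ozpnm pru eeea
Hunk 4: at line 8 remove [mlcsl] add [fzlw,alk,dpnjm] -> 14 lines: nmpcv htdh inhdj iwbhf mqw dwyf besc mupy fzlw alk dpnjm ozpnm pru eeea
Hunk 5: at line 5 remove [besc,mupy] add [zyfk] -> 13 lines: nmpcv htdh inhdj iwbhf mqw dwyf zyfk fzlw alk dpnjm ozpnm pru eeea
Hunk 6: at line 3 remove [iwbhf,mqw] add [odgrd,uzsx] -> 13 lines: nmpcv htdh inhdj odgrd uzsx dwyf zyfk fzlw alk dpnjm ozpnm pru eeea
Final line count: 13

Answer: 13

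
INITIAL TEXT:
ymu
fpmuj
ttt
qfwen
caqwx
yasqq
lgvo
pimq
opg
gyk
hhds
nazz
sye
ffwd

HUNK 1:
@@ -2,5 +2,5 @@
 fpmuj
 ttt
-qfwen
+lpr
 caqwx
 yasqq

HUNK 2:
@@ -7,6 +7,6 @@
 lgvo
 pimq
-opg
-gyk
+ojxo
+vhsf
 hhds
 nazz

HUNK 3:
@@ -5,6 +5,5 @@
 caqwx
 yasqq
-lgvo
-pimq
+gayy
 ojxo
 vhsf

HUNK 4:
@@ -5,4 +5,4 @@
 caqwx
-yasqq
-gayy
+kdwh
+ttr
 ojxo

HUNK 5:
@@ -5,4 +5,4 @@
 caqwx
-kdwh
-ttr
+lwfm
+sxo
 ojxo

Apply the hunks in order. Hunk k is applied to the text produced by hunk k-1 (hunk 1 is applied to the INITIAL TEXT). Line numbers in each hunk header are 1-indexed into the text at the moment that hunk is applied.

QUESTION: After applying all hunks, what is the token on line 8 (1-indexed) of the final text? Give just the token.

Answer: ojxo

Derivation:
Hunk 1: at line 2 remove [qfwen] add [lpr] -> 14 lines: ymu fpmuj ttt lpr caqwx yasqq lgvo pimq opg gyk hhds nazz sye ffwd
Hunk 2: at line 7 remove [opg,gyk] add [ojxo,vhsf] -> 14 lines: ymu fpmuj ttt lpr caqwx yasqq lgvo pimq ojxo vhsf hhds nazz sye ffwd
Hunk 3: at line 5 remove [lgvo,pimq] add [gayy] -> 13 lines: ymu fpmuj ttt lpr caqwx yasqq gayy ojxo vhsf hhds nazz sye ffwd
Hunk 4: at line 5 remove [yasqq,gayy] add [kdwh,ttr] -> 13 lines: ymu fpmuj ttt lpr caqwx kdwh ttr ojxo vhsf hhds nazz sye ffwd
Hunk 5: at line 5 remove [kdwh,ttr] add [lwfm,sxo] -> 13 lines: ymu fpmuj ttt lpr caqwx lwfm sxo ojxo vhsf hhds nazz sye ffwd
Final line 8: ojxo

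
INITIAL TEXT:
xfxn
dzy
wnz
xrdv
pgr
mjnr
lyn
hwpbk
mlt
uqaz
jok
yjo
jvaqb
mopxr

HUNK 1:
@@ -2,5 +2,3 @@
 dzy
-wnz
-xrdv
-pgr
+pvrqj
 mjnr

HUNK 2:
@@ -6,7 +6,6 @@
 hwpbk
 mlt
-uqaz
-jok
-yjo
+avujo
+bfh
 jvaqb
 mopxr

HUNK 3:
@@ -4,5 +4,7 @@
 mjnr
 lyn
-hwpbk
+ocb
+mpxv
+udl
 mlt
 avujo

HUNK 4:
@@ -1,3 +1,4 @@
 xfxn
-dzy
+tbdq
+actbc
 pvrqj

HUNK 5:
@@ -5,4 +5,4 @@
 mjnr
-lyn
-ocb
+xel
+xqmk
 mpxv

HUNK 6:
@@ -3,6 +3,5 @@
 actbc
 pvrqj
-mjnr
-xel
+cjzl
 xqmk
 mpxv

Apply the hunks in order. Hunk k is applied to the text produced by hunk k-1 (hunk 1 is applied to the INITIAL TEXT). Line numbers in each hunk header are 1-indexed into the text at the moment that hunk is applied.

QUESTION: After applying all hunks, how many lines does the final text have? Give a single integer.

Answer: 13

Derivation:
Hunk 1: at line 2 remove [wnz,xrdv,pgr] add [pvrqj] -> 12 lines: xfxn dzy pvrqj mjnr lyn hwpbk mlt uqaz jok yjo jvaqb mopxr
Hunk 2: at line 6 remove [uqaz,jok,yjo] add [avujo,bfh] -> 11 lines: xfxn dzy pvrqj mjnr lyn hwpbk mlt avujo bfh jvaqb mopxr
Hunk 3: at line 4 remove [hwpbk] add [ocb,mpxv,udl] -> 13 lines: xfxn dzy pvrqj mjnr lyn ocb mpxv udl mlt avujo bfh jvaqb mopxr
Hunk 4: at line 1 remove [dzy] add [tbdq,actbc] -> 14 lines: xfxn tbdq actbc pvrqj mjnr lyn ocb mpxv udl mlt avujo bfh jvaqb mopxr
Hunk 5: at line 5 remove [lyn,ocb] add [xel,xqmk] -> 14 lines: xfxn tbdq actbc pvrqj mjnr xel xqmk mpxv udl mlt avujo bfh jvaqb mopxr
Hunk 6: at line 3 remove [mjnr,xel] add [cjzl] -> 13 lines: xfxn tbdq actbc pvrqj cjzl xqmk mpxv udl mlt avujo bfh jvaqb mopxr
Final line count: 13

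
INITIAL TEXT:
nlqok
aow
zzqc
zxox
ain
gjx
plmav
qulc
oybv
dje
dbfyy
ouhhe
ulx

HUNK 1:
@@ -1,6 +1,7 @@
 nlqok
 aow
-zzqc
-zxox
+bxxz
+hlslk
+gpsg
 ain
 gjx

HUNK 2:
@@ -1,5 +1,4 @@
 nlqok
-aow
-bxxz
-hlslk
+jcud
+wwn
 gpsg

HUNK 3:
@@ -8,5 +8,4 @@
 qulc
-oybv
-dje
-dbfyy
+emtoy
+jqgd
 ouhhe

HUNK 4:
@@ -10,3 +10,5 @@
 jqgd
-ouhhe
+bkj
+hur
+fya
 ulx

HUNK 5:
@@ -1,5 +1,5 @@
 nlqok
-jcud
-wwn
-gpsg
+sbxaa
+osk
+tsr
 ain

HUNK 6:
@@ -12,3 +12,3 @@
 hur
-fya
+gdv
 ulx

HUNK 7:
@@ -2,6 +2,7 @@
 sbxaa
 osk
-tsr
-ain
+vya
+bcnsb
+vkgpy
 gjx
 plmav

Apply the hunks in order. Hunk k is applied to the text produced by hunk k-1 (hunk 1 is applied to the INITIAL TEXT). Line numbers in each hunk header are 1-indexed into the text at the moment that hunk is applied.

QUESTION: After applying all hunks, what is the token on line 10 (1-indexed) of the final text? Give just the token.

Answer: emtoy

Derivation:
Hunk 1: at line 1 remove [zzqc,zxox] add [bxxz,hlslk,gpsg] -> 14 lines: nlqok aow bxxz hlslk gpsg ain gjx plmav qulc oybv dje dbfyy ouhhe ulx
Hunk 2: at line 1 remove [aow,bxxz,hlslk] add [jcud,wwn] -> 13 lines: nlqok jcud wwn gpsg ain gjx plmav qulc oybv dje dbfyy ouhhe ulx
Hunk 3: at line 8 remove [oybv,dje,dbfyy] add [emtoy,jqgd] -> 12 lines: nlqok jcud wwn gpsg ain gjx plmav qulc emtoy jqgd ouhhe ulx
Hunk 4: at line 10 remove [ouhhe] add [bkj,hur,fya] -> 14 lines: nlqok jcud wwn gpsg ain gjx plmav qulc emtoy jqgd bkj hur fya ulx
Hunk 5: at line 1 remove [jcud,wwn,gpsg] add [sbxaa,osk,tsr] -> 14 lines: nlqok sbxaa osk tsr ain gjx plmav qulc emtoy jqgd bkj hur fya ulx
Hunk 6: at line 12 remove [fya] add [gdv] -> 14 lines: nlqok sbxaa osk tsr ain gjx plmav qulc emtoy jqgd bkj hur gdv ulx
Hunk 7: at line 2 remove [tsr,ain] add [vya,bcnsb,vkgpy] -> 15 lines: nlqok sbxaa osk vya bcnsb vkgpy gjx plmav qulc emtoy jqgd bkj hur gdv ulx
Final line 10: emtoy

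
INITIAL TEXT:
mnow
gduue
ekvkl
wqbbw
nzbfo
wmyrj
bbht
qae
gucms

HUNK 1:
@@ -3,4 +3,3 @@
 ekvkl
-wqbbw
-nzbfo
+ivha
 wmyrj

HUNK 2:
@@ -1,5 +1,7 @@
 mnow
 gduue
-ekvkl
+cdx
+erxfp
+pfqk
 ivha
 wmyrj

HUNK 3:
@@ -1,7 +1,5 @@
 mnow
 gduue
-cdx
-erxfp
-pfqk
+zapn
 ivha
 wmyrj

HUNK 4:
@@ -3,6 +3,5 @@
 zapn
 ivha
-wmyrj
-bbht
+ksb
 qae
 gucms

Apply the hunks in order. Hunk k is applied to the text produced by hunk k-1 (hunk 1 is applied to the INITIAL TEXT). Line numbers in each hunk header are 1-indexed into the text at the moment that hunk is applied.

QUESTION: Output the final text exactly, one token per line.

Answer: mnow
gduue
zapn
ivha
ksb
qae
gucms

Derivation:
Hunk 1: at line 3 remove [wqbbw,nzbfo] add [ivha] -> 8 lines: mnow gduue ekvkl ivha wmyrj bbht qae gucms
Hunk 2: at line 1 remove [ekvkl] add [cdx,erxfp,pfqk] -> 10 lines: mnow gduue cdx erxfp pfqk ivha wmyrj bbht qae gucms
Hunk 3: at line 1 remove [cdx,erxfp,pfqk] add [zapn] -> 8 lines: mnow gduue zapn ivha wmyrj bbht qae gucms
Hunk 4: at line 3 remove [wmyrj,bbht] add [ksb] -> 7 lines: mnow gduue zapn ivha ksb qae gucms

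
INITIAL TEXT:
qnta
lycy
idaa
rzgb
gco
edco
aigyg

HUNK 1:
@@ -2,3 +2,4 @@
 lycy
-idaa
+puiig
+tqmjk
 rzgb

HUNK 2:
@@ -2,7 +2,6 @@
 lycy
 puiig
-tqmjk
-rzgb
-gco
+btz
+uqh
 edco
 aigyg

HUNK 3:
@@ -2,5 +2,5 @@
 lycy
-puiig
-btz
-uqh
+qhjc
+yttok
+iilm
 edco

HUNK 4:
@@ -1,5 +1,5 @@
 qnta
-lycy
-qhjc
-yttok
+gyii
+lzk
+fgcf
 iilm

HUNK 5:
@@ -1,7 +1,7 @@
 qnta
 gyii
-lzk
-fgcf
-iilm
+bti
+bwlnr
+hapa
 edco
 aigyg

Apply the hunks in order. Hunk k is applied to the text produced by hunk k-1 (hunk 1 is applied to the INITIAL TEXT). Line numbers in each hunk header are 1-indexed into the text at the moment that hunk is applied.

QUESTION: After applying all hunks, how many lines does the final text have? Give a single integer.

Answer: 7

Derivation:
Hunk 1: at line 2 remove [idaa] add [puiig,tqmjk] -> 8 lines: qnta lycy puiig tqmjk rzgb gco edco aigyg
Hunk 2: at line 2 remove [tqmjk,rzgb,gco] add [btz,uqh] -> 7 lines: qnta lycy puiig btz uqh edco aigyg
Hunk 3: at line 2 remove [puiig,btz,uqh] add [qhjc,yttok,iilm] -> 7 lines: qnta lycy qhjc yttok iilm edco aigyg
Hunk 4: at line 1 remove [lycy,qhjc,yttok] add [gyii,lzk,fgcf] -> 7 lines: qnta gyii lzk fgcf iilm edco aigyg
Hunk 5: at line 1 remove [lzk,fgcf,iilm] add [bti,bwlnr,hapa] -> 7 lines: qnta gyii bti bwlnr hapa edco aigyg
Final line count: 7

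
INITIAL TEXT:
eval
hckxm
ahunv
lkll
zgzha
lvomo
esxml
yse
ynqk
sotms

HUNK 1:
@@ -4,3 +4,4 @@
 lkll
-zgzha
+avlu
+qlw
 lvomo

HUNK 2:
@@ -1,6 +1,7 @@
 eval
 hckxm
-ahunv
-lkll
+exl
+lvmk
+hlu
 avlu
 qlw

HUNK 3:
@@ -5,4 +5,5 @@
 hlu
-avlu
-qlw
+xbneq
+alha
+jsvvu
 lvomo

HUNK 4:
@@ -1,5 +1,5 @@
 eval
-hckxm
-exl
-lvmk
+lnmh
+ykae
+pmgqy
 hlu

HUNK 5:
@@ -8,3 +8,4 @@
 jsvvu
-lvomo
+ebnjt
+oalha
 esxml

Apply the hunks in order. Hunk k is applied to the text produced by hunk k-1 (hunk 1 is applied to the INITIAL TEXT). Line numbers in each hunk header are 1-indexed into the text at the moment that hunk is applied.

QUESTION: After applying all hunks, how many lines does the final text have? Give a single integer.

Hunk 1: at line 4 remove [zgzha] add [avlu,qlw] -> 11 lines: eval hckxm ahunv lkll avlu qlw lvomo esxml yse ynqk sotms
Hunk 2: at line 1 remove [ahunv,lkll] add [exl,lvmk,hlu] -> 12 lines: eval hckxm exl lvmk hlu avlu qlw lvomo esxml yse ynqk sotms
Hunk 3: at line 5 remove [avlu,qlw] add [xbneq,alha,jsvvu] -> 13 lines: eval hckxm exl lvmk hlu xbneq alha jsvvu lvomo esxml yse ynqk sotms
Hunk 4: at line 1 remove [hckxm,exl,lvmk] add [lnmh,ykae,pmgqy] -> 13 lines: eval lnmh ykae pmgqy hlu xbneq alha jsvvu lvomo esxml yse ynqk sotms
Hunk 5: at line 8 remove [lvomo] add [ebnjt,oalha] -> 14 lines: eval lnmh ykae pmgqy hlu xbneq alha jsvvu ebnjt oalha esxml yse ynqk sotms
Final line count: 14

Answer: 14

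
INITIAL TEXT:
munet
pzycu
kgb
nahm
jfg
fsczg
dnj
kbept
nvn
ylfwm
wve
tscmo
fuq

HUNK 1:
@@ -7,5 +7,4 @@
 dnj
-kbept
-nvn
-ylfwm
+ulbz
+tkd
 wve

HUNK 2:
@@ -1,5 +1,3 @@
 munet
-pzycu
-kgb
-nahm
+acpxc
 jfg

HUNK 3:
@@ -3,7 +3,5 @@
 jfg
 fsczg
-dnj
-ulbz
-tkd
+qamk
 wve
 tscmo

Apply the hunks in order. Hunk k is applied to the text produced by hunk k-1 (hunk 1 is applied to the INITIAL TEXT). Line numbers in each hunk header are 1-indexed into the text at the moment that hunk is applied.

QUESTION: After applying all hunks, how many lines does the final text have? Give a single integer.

Hunk 1: at line 7 remove [kbept,nvn,ylfwm] add [ulbz,tkd] -> 12 lines: munet pzycu kgb nahm jfg fsczg dnj ulbz tkd wve tscmo fuq
Hunk 2: at line 1 remove [pzycu,kgb,nahm] add [acpxc] -> 10 lines: munet acpxc jfg fsczg dnj ulbz tkd wve tscmo fuq
Hunk 3: at line 3 remove [dnj,ulbz,tkd] add [qamk] -> 8 lines: munet acpxc jfg fsczg qamk wve tscmo fuq
Final line count: 8

Answer: 8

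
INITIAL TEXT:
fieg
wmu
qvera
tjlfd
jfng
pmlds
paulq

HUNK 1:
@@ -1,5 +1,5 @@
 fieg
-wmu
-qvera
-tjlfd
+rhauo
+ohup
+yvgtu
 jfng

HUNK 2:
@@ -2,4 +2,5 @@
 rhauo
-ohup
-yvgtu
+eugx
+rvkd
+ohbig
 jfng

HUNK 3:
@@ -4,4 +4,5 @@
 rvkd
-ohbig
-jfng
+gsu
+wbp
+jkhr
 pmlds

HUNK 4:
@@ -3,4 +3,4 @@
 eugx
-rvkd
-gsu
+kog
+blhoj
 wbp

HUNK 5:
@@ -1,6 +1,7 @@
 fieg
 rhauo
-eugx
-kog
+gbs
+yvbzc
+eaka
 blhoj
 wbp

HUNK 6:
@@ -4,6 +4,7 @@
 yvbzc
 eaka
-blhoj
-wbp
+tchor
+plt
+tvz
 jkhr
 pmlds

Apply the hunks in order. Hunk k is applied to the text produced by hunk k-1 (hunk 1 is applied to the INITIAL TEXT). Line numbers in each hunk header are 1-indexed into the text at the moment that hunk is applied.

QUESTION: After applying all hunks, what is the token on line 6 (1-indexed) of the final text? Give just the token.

Hunk 1: at line 1 remove [wmu,qvera,tjlfd] add [rhauo,ohup,yvgtu] -> 7 lines: fieg rhauo ohup yvgtu jfng pmlds paulq
Hunk 2: at line 2 remove [ohup,yvgtu] add [eugx,rvkd,ohbig] -> 8 lines: fieg rhauo eugx rvkd ohbig jfng pmlds paulq
Hunk 3: at line 4 remove [ohbig,jfng] add [gsu,wbp,jkhr] -> 9 lines: fieg rhauo eugx rvkd gsu wbp jkhr pmlds paulq
Hunk 4: at line 3 remove [rvkd,gsu] add [kog,blhoj] -> 9 lines: fieg rhauo eugx kog blhoj wbp jkhr pmlds paulq
Hunk 5: at line 1 remove [eugx,kog] add [gbs,yvbzc,eaka] -> 10 lines: fieg rhauo gbs yvbzc eaka blhoj wbp jkhr pmlds paulq
Hunk 6: at line 4 remove [blhoj,wbp] add [tchor,plt,tvz] -> 11 lines: fieg rhauo gbs yvbzc eaka tchor plt tvz jkhr pmlds paulq
Final line 6: tchor

Answer: tchor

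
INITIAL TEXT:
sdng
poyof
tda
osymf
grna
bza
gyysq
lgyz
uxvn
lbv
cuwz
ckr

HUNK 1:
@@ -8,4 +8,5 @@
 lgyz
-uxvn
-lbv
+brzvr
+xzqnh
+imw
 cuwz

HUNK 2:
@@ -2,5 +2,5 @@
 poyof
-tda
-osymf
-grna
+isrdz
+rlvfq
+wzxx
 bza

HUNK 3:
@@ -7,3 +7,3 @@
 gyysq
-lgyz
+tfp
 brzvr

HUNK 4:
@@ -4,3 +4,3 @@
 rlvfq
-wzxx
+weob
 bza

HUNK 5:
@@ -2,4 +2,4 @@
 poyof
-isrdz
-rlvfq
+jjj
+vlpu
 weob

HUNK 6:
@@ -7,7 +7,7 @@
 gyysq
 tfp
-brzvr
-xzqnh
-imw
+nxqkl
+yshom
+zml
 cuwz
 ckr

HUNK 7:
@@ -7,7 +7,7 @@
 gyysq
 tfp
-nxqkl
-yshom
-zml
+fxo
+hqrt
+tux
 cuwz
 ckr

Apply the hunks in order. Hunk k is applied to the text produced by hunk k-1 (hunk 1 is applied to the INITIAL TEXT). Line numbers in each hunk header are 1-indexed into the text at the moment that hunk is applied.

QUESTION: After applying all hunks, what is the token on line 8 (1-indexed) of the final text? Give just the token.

Answer: tfp

Derivation:
Hunk 1: at line 8 remove [uxvn,lbv] add [brzvr,xzqnh,imw] -> 13 lines: sdng poyof tda osymf grna bza gyysq lgyz brzvr xzqnh imw cuwz ckr
Hunk 2: at line 2 remove [tda,osymf,grna] add [isrdz,rlvfq,wzxx] -> 13 lines: sdng poyof isrdz rlvfq wzxx bza gyysq lgyz brzvr xzqnh imw cuwz ckr
Hunk 3: at line 7 remove [lgyz] add [tfp] -> 13 lines: sdng poyof isrdz rlvfq wzxx bza gyysq tfp brzvr xzqnh imw cuwz ckr
Hunk 4: at line 4 remove [wzxx] add [weob] -> 13 lines: sdng poyof isrdz rlvfq weob bza gyysq tfp brzvr xzqnh imw cuwz ckr
Hunk 5: at line 2 remove [isrdz,rlvfq] add [jjj,vlpu] -> 13 lines: sdng poyof jjj vlpu weob bza gyysq tfp brzvr xzqnh imw cuwz ckr
Hunk 6: at line 7 remove [brzvr,xzqnh,imw] add [nxqkl,yshom,zml] -> 13 lines: sdng poyof jjj vlpu weob bza gyysq tfp nxqkl yshom zml cuwz ckr
Hunk 7: at line 7 remove [nxqkl,yshom,zml] add [fxo,hqrt,tux] -> 13 lines: sdng poyof jjj vlpu weob bza gyysq tfp fxo hqrt tux cuwz ckr
Final line 8: tfp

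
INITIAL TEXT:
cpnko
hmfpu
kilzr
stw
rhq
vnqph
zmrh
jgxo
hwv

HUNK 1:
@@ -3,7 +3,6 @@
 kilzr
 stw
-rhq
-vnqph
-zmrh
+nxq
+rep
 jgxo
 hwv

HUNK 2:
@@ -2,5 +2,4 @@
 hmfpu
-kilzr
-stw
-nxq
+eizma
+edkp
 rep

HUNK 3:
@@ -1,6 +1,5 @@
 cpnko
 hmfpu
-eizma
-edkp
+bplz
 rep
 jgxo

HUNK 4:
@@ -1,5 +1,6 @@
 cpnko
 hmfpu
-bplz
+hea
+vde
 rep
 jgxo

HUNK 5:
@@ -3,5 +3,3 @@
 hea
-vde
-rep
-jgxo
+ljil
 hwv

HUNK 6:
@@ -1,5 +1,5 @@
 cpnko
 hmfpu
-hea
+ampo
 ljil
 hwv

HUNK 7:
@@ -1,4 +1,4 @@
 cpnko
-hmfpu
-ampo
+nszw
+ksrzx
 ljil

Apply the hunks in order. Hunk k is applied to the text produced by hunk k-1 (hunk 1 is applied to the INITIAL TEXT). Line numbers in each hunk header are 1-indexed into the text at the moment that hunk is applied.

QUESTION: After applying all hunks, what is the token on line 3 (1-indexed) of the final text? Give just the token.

Hunk 1: at line 3 remove [rhq,vnqph,zmrh] add [nxq,rep] -> 8 lines: cpnko hmfpu kilzr stw nxq rep jgxo hwv
Hunk 2: at line 2 remove [kilzr,stw,nxq] add [eizma,edkp] -> 7 lines: cpnko hmfpu eizma edkp rep jgxo hwv
Hunk 3: at line 1 remove [eizma,edkp] add [bplz] -> 6 lines: cpnko hmfpu bplz rep jgxo hwv
Hunk 4: at line 1 remove [bplz] add [hea,vde] -> 7 lines: cpnko hmfpu hea vde rep jgxo hwv
Hunk 5: at line 3 remove [vde,rep,jgxo] add [ljil] -> 5 lines: cpnko hmfpu hea ljil hwv
Hunk 6: at line 1 remove [hea] add [ampo] -> 5 lines: cpnko hmfpu ampo ljil hwv
Hunk 7: at line 1 remove [hmfpu,ampo] add [nszw,ksrzx] -> 5 lines: cpnko nszw ksrzx ljil hwv
Final line 3: ksrzx

Answer: ksrzx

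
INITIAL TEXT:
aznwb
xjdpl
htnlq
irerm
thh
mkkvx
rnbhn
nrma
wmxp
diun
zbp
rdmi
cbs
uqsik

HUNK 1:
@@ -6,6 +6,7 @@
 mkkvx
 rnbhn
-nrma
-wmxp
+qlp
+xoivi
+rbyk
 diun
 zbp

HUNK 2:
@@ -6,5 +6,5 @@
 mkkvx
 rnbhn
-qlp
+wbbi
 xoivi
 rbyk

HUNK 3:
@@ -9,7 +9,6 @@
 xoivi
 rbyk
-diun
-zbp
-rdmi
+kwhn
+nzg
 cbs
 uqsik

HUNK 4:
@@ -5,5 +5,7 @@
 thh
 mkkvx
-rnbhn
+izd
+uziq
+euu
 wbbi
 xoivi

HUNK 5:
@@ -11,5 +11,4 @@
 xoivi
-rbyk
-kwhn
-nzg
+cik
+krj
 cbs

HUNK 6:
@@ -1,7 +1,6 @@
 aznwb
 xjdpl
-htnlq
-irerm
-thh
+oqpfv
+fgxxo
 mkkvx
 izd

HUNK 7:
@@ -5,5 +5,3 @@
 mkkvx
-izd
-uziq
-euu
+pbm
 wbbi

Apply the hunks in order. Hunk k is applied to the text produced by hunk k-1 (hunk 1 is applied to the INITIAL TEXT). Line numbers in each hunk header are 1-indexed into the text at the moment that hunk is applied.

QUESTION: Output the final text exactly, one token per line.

Hunk 1: at line 6 remove [nrma,wmxp] add [qlp,xoivi,rbyk] -> 15 lines: aznwb xjdpl htnlq irerm thh mkkvx rnbhn qlp xoivi rbyk diun zbp rdmi cbs uqsik
Hunk 2: at line 6 remove [qlp] add [wbbi] -> 15 lines: aznwb xjdpl htnlq irerm thh mkkvx rnbhn wbbi xoivi rbyk diun zbp rdmi cbs uqsik
Hunk 3: at line 9 remove [diun,zbp,rdmi] add [kwhn,nzg] -> 14 lines: aznwb xjdpl htnlq irerm thh mkkvx rnbhn wbbi xoivi rbyk kwhn nzg cbs uqsik
Hunk 4: at line 5 remove [rnbhn] add [izd,uziq,euu] -> 16 lines: aznwb xjdpl htnlq irerm thh mkkvx izd uziq euu wbbi xoivi rbyk kwhn nzg cbs uqsik
Hunk 5: at line 11 remove [rbyk,kwhn,nzg] add [cik,krj] -> 15 lines: aznwb xjdpl htnlq irerm thh mkkvx izd uziq euu wbbi xoivi cik krj cbs uqsik
Hunk 6: at line 1 remove [htnlq,irerm,thh] add [oqpfv,fgxxo] -> 14 lines: aznwb xjdpl oqpfv fgxxo mkkvx izd uziq euu wbbi xoivi cik krj cbs uqsik
Hunk 7: at line 5 remove [izd,uziq,euu] add [pbm] -> 12 lines: aznwb xjdpl oqpfv fgxxo mkkvx pbm wbbi xoivi cik krj cbs uqsik

Answer: aznwb
xjdpl
oqpfv
fgxxo
mkkvx
pbm
wbbi
xoivi
cik
krj
cbs
uqsik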